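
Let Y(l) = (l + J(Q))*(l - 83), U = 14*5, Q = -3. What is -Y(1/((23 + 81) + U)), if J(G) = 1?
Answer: 2527175/30276 ≈ 83.471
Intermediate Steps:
U = 70
Y(l) = (1 + l)*(-83 + l) (Y(l) = (l + 1)*(l - 83) = (1 + l)*(-83 + l))
-Y(1/((23 + 81) + U)) = -(-83 + (1/((23 + 81) + 70))² - 82/((23 + 81) + 70)) = -(-83 + (1/(104 + 70))² - 82/(104 + 70)) = -(-83 + (1/174)² - 82/174) = -(-83 + (1/174)² - 82*1/174) = -(-83 + 1/30276 - 41/87) = -1*(-2527175/30276) = 2527175/30276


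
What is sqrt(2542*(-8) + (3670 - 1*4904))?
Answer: I*sqrt(21570) ≈ 146.87*I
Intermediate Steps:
sqrt(2542*(-8) + (3670 - 1*4904)) = sqrt(-20336 + (3670 - 4904)) = sqrt(-20336 - 1234) = sqrt(-21570) = I*sqrt(21570)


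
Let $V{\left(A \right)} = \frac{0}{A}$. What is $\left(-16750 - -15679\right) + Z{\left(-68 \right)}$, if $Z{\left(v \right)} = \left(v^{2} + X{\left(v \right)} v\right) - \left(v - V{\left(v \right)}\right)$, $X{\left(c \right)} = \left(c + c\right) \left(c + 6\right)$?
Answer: $-569755$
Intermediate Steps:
$X{\left(c \right)} = 2 c \left(6 + c\right)$
$V{\left(A \right)} = 0$
$Z{\left(v \right)} = v^{2} - v + 2 v^{2} \left(6 + v\right)$ ($Z{\left(v \right)} = \left(v^{2} + 2 v \left(6 + v\right) v\right) + \left(0 - v\right) = \left(v^{2} + 2 v^{2} \left(6 + v\right)\right) - v = v^{2} - v + 2 v^{2} \left(6 + v\right)$)
$\left(-16750 - -15679\right) + Z{\left(-68 \right)} = \left(-16750 - -15679\right) - 68 \left(-1 - 68 + 2 \left(-68\right) \left(6 - 68\right)\right) = \left(-16750 + 15679\right) - 68 \left(-1 - 68 + 2 \left(-68\right) \left(-62\right)\right) = -1071 - 68 \left(-1 - 68 + 8432\right) = -1071 - 568684 = -569755$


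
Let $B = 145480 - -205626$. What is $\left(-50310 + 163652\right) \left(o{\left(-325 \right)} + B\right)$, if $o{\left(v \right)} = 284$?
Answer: $39827245380$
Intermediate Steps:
$B = 351106$ ($B = 145480 + 205626 = 351106$)
$\left(-50310 + 163652\right) \left(o{\left(-325 \right)} + B\right) = \left(-50310 + 163652\right) \left(284 + 351106\right) = 113342 \cdot 351390 = 39827245380$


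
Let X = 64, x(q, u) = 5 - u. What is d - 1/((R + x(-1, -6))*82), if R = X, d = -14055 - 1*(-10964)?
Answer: -19009651/6150 ≈ -3091.0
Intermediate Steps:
d = -3091 (d = -14055 + 10964 = -3091)
R = 64
d - 1/((R + x(-1, -6))*82) = -3091 - 1/((64 + (5 - 1*(-6)))*82) = -3091 - 1/((64 + (5 + 6))*82) = -3091 - 1/((64 + 11)*82) = -3091 - 1/(75*82) = -3091 - 1/6150 = -19009651/6150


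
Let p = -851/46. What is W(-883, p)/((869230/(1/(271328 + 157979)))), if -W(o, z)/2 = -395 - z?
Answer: 753/373166523610 ≈ 2.0179e-9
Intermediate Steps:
p = -37/2 (p = -851*1/46 = -37/2 ≈ -18.500)
W(o, z) = 790 + 2*z (W(o, z) = -2*(-395 - z) = 790 + 2*z)
W(-883, p)/((869230/(1/(271328 + 157979)))) = (790 + 2*(-37/2))/((869230/(1/(271328 + 157979)))) = (790 - 37)/((869230/(1/429307))) = 753/((869230/(1/429307))) = 753/((869230*429307)) = 753/373166523610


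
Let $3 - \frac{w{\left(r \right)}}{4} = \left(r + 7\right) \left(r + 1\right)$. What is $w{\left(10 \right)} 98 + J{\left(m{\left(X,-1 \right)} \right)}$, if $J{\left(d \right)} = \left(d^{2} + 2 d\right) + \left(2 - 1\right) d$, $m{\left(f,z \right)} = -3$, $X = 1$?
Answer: $-72128$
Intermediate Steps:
$J{\left(d \right)} = d^{2} + 3 d$ ($J{\left(d \right)} = \left(d^{2} + 2 d\right) + 1 d = \left(d^{2} + 2 d\right) + d = d^{2} + 3 d$)
$w{\left(r \right)} = 12 - 4 \left(1 + r\right) \left(7 + r\right)$ ($w{\left(r \right)} = 12 - 4 \left(r + 7\right) \left(r + 1\right) = 12 - 4 \left(7 + r\right) \left(1 + r\right) = 12 - 4 \left(1 + r\right) \left(7 + r\right)$)
$w{\left(10 \right)} 98 + J{\left(m{\left(X,-1 \right)} \right)} = \left(-16 - 320 - 4 \cdot 10^{2}\right) 98 - 3 \left(3 - 3\right) = \left(-16 - 320 - 400\right) 98 - 0 = \left(-16 - 320 - 400\right) 98 + 0 = \left(-736\right) 98 + 0 = -72128 + 0 = -72128$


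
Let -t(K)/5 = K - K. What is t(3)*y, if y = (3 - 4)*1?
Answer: 0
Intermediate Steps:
t(K) = 0 (t(K) = -5*(K - K) = -5*0 = 0)
y = -1 (y = -1*1 = -1)
t(3)*y = 0*(-1) = 0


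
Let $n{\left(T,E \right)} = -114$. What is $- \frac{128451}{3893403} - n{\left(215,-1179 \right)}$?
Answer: $\frac{147906497}{1297801} \approx 113.97$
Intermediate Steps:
$- \frac{128451}{3893403} - n{\left(215,-1179 \right)} = - \frac{128451}{3893403} - -114 = \left(-128451\right) \frac{1}{3893403} + 114 = - \frac{42817}{1297801} + 114 = \frac{147906497}{1297801}$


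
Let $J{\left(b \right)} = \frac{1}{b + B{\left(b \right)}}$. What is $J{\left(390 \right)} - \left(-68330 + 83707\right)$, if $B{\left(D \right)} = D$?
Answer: $- \frac{11994059}{780} \approx -15377.0$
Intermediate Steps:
$J{\left(b \right)} = \frac{1}{2 b}$ ($J{\left(b \right)} = \frac{1}{b + b} = \frac{1}{2 b}$)
$J{\left(390 \right)} - \left(-68330 + 83707\right) = \frac{1}{2 \cdot 390} - \left(-68330 + 83707\right) = \frac{1}{2} \cdot \frac{1}{390} - 15377 = \frac{1}{780} - 15377 = - \frac{11994059}{780}$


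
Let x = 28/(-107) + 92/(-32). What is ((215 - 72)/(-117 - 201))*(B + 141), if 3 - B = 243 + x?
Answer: 3911479/90736 ≈ 43.108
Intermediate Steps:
x = -2685/856 (x = 28*(-1/107) + 92*(-1/32) = -28/107 - 23/8 = -2685/856 ≈ -3.1367)
B = -202755/856 (B = 3 - (243 - 2685/856) = 3 - 1*205323/856 = 3 - 205323/856 = -202755/856 ≈ -236.86)
((215 - 72)/(-117 - 201))*(B + 141) = ((215 - 72)/(-117 - 201))*(-202755/856 + 141) = (143/(-318))*(-82059/856) = (143*(-1/318))*(-82059/856) = -143/318*(-82059/856) = 3911479/90736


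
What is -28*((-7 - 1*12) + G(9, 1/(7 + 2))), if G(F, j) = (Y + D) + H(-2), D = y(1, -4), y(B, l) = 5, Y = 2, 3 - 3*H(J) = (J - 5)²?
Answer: 2296/3 ≈ 765.33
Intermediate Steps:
H(J) = 1 - (-5 + J)²/3 (H(J) = 1 - (J - 5)²/3 = 1 - (-5 + J)²/3)
D = 5
G(F, j) = -25/3 (G(F, j) = (2 + 5) + (1 - (-5 - 2)²/3) = 7 + (1 - ⅓*(-7)²) = 7 + (1 - ⅓*49) = 7 + (1 - 49/3) = 7 - 46/3 = -25/3)
-28*((-7 - 1*12) + G(9, 1/(7 + 2))) = -28*((-7 - 1*12) - 25/3) = -28*((-7 - 12) - 25/3) = -28*(-19 - 25/3) = -28*(-82/3) = 2296/3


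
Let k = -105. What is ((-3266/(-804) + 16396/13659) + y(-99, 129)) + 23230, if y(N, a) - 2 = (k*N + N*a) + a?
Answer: 38418603523/1830306 ≈ 20990.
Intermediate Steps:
y(N, a) = 2 + a - 105*N + N*a (y(N, a) = 2 + ((-105*N + N*a) + a) = 2 + (a - 105*N + N*a) = 2 + a - 105*N + N*a)
((-3266/(-804) + 16396/13659) + y(-99, 129)) + 23230 = ((-3266/(-804) + 16396/13659) + (2 + 129 - 105*(-99) - 99*129)) + 23230 = ((-3266*(-1/804) + 16396*(1/13659)) + (2 + 129 + 10395 - 12771)) + 23230 = ((1633/402 + 16396/13659) - 2245) + 23230 = (9632113/1830306 - 2245) + 23230 = -4099404857/1830306 + 23230 = 38418603523/1830306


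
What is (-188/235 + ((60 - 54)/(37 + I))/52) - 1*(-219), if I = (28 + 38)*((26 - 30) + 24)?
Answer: 38492677/176410 ≈ 218.20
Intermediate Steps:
I = 1320 (I = 66*(-4 + 24) = 66*20 = 1320)
(-188/235 + ((60 - 54)/(37 + I))/52) - 1*(-219) = (-188/235 + ((60 - 54)/(37 + 1320))/52) - 1*(-219) = (-188*1/235 + (6/1357)*(1/52)) + 219 = (-⅘ + (6*(1/1357))*(1/52)) + 219 = (-⅘ + (6/1357)*(1/52)) + 219 = (-⅘ + 3/35282) + 219 = -141113/176410 + 219 = 38492677/176410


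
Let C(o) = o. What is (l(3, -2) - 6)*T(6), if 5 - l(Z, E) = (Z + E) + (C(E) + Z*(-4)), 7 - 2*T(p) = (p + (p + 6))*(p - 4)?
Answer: -174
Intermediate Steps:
T(p) = 7/2 - (-4 + p)*(6 + 2*p)/2 (T(p) = 7/2 - (p + (p + 6))*(p - 4)/2 = 7/2 - (p + (6 + p))*(-4 + p)/2 = 7/2 - (6 + 2*p)*(-4 + p)/2 = 7/2 - (-4 + p)*(6 + 2*p)/2)
l(Z, E) = 5 - 2*E + 3*Z (l(Z, E) = 5 - ((Z + E) + (E + Z*(-4))) = 5 - ((E + Z) + (E - 4*Z)) = 5 - (-3*Z + 2*E) = 5 + (-2*E + 3*Z) = 5 - 2*E + 3*Z)
(l(3, -2) - 6)*T(6) = ((5 - 2*(-2) + 3*3) - 6)*(31/2 + 6 - 1*6**2) = ((5 + 4 + 9) - 6)*(31/2 + 6 - 1*36) = (18 - 6)*(31/2 + 6 - 36) = 12*(-29/2) = -174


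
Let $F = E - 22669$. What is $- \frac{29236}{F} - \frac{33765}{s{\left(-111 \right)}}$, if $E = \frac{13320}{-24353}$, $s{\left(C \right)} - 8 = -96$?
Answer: $\frac{18703348040009}{48582289976} \approx 384.98$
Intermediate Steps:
$s{\left(C \right)} = -88$ ($s{\left(C \right)} = 8 - 96 = -88$)
$E = - \frac{13320}{24353}$ ($E = 13320 \left(- \frac{1}{24353}\right) = - \frac{13320}{24353} \approx -0.54696$)
$F = - \frac{552071477}{24353}$ ($F = - \frac{13320}{24353} - 22669 = - \frac{552071477}{24353} \approx -22670.0$)
$- \frac{29236}{F} - \frac{33765}{s{\left(-111 \right)}} = - \frac{29236}{- \frac{552071477}{24353}} - \frac{33765}{-88} = \left(-29236\right) \left(- \frac{24353}{552071477}\right) - - \frac{33765}{88} = \frac{711984308}{552071477} + \frac{33765}{88} = \frac{18703348040009}{48582289976}$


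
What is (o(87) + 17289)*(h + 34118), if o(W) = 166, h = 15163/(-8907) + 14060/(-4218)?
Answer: 1767866679905/2969 ≈ 5.9544e+8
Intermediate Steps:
h = -14951/2969 (h = 15163*(-1/8907) + 14060*(-1/4218) = -15163/8907 - 10/3 = -14951/2969 ≈ -5.0357)
(o(87) + 17289)*(h + 34118) = (166 + 17289)*(-14951/2969 + 34118) = 17455*(101281391/2969) = 1767866679905/2969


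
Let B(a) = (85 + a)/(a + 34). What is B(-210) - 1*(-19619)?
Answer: 3453069/176 ≈ 19620.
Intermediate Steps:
B(a) = (85 + a)/(34 + a)
B(-210) - 1*(-19619) = (85 - 210)/(34 - 210) - 1*(-19619) = -125/(-176) + 19619 = -1/176*(-125) + 19619 = 125/176 + 19619 = 3453069/176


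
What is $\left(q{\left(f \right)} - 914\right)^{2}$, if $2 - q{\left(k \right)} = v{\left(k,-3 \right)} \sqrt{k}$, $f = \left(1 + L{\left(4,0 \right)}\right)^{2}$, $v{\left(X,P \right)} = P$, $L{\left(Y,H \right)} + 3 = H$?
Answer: $820836$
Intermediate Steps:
$L{\left(Y,H \right)} = -3 + H$
$f = 4$ ($f = \left(1 + \left(-3 + 0\right)\right)^{2} = \left(1 - 3\right)^{2} = \left(-2\right)^{2} = 4$)
$q{\left(k \right)} = 2 + 3 \sqrt{k}$ ($q{\left(k \right)} = 2 - - 3 \sqrt{k} = 2 + 3 \sqrt{k}$)
$\left(q{\left(f \right)} - 914\right)^{2} = \left(\left(2 + 3 \sqrt{4}\right) - 914\right)^{2} = \left(\left(2 + 3 \cdot 2\right) - 914\right)^{2} = \left(\left(2 + 6\right) - 914\right)^{2} = \left(8 - 914\right)^{2} = \left(-906\right)^{2} = 820836$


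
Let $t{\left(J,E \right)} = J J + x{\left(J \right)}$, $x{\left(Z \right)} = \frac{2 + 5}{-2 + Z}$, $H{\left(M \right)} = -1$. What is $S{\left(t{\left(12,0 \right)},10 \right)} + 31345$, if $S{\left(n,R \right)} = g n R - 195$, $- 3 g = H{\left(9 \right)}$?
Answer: $\frac{94897}{3} \approx 31632.0$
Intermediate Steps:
$x{\left(Z \right)} = \frac{7}{-2 + Z}$
$g = \frac{1}{3}$ ($g = \left(- \frac{1}{3}\right) \left(-1\right) = \frac{1}{3} \approx 0.33333$)
$t{\left(J,E \right)} = J^{2} + \frac{7}{-2 + J}$ ($t{\left(J,E \right)} = J J + \frac{7}{-2 + J} = J^{2} + \frac{7}{-2 + J}$)
$S{\left(n,R \right)} = -195 + \frac{R n}{3}$ ($S{\left(n,R \right)} = \frac{n}{3} R - 195 = \frac{R n}{3} - 195 = -195 + \frac{R n}{3}$)
$S{\left(t{\left(12,0 \right)},10 \right)} + 31345 = \left(-195 + \frac{1}{3} \cdot 10 \frac{7 + 12^{2} \left(-2 + 12\right)}{-2 + 12}\right) + 31345 = \left(-195 + \frac{1}{3} \cdot 10 \frac{7 + 144 \cdot 10}{10}\right) + 31345 = \left(-195 + \frac{1}{3} \cdot 10 \frac{7 + 1440}{10}\right) + 31345 = \left(-195 + \frac{1}{3} \cdot 10 \cdot \frac{1}{10} \cdot 1447\right) + 31345 = \left(-195 + \frac{1}{3} \cdot 10 \cdot \frac{1447}{10}\right) + 31345 = \left(-195 + \frac{1447}{3}\right) + 31345 = \frac{862}{3} + 31345 = \frac{94897}{3}$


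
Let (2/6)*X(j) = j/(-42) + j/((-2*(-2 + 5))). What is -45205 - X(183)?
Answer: -315703/7 ≈ -45100.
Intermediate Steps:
X(j) = -4*j/7 (X(j) = 3*(j/(-42) + j/((-2*(-2 + 5)))) = 3*(j*(-1/42) + j/((-2*3))) = 3*(-j/42 + j/(-6)) = 3*(-j/42 + j*(-⅙)) = 3*(-j/42 - j/6) = 3*(-4*j/21) = -4*j/7)
-45205 - X(183) = -45205 - (-4)*183/7 = -45205 - 1*(-732/7) = -45205 + 732/7 = -315703/7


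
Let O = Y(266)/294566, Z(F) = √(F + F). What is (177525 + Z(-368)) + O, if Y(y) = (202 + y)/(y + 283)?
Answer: 1594931289101/8984263 + 4*I*√46 ≈ 1.7753e+5 + 27.129*I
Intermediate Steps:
Z(F) = √2*√F (Z(F) = √(2*F) = √2*√F)
Y(y) = (202 + y)/(283 + y)
O = 26/8984263 (O = ((202 + 266)/(283 + 266))/294566 = (468/549)*(1/294566) = ((1/549)*468)*(1/294566) = (52/61)*(1/294566) = 26/8984263 ≈ 2.8940e-6)
(177525 + Z(-368)) + O = (177525 + √2*√(-368)) + 26/8984263 = (177525 + √2*(4*I*√23)) + 26/8984263 = (177525 + 4*I*√46) + 26/8984263 = 1594931289101/8984263 + 4*I*√46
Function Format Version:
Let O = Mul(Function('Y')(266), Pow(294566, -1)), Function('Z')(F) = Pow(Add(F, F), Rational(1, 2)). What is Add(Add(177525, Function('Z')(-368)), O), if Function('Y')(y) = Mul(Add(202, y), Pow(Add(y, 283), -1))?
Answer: Add(Rational(1594931289101, 8984263), Mul(4, I, Pow(46, Rational(1, 2)))) ≈ Add(1.7753e+5, Mul(27.129, I))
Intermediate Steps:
Function('Z')(F) = Mul(Pow(2, Rational(1, 2)), Pow(F, Rational(1, 2))) (Function('Z')(F) = Pow(Mul(2, F), Rational(1, 2)) = Mul(Pow(2, Rational(1, 2)), Pow(F, Rational(1, 2))))
Function('Y')(y) = Mul(Pow(Add(283, y), -1), Add(202, y)) (Function('Y')(y) = Mul(Add(202, y), Pow(Add(283, y), -1)) = Mul(Pow(Add(283, y), -1), Add(202, y)))
O = Rational(26, 8984263) (O = Mul(Mul(Pow(Add(283, 266), -1), Add(202, 266)), Pow(294566, -1)) = Mul(Mul(Pow(549, -1), 468), Rational(1, 294566)) = Mul(Mul(Rational(1, 549), 468), Rational(1, 294566)) = Mul(Rational(52, 61), Rational(1, 294566)) = Rational(26, 8984263) ≈ 2.8940e-6)
Add(Add(177525, Function('Z')(-368)), O) = Add(Add(177525, Mul(Pow(2, Rational(1, 2)), Pow(-368, Rational(1, 2)))), Rational(26, 8984263)) = Add(Add(177525, Mul(Pow(2, Rational(1, 2)), Mul(4, I, Pow(23, Rational(1, 2))))), Rational(26, 8984263)) = Add(Add(177525, Mul(4, I, Pow(46, Rational(1, 2)))), Rational(26, 8984263)) = Add(Rational(1594931289101, 8984263), Mul(4, I, Pow(46, Rational(1, 2))))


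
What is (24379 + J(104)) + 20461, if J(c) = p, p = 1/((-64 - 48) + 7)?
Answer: 4708199/105 ≈ 44840.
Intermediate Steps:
p = -1/105 (p = 1/(-112 + 7) = 1/(-105) = -1/105 ≈ -0.0095238)
J(c) = -1/105
(24379 + J(104)) + 20461 = (24379 - 1/105) + 20461 = 2559794/105 + 20461 = 4708199/105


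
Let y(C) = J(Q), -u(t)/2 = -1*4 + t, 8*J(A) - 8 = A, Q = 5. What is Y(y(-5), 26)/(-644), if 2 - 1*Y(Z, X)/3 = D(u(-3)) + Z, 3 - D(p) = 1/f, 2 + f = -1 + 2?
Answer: 87/5152 ≈ 0.016887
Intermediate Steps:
f = -1 (f = -2 + (-1 + 2) = -2 + 1 = -1)
J(A) = 1 + A/8
u(t) = 8 - 2*t (u(t) = -2*(-1*4 + t) = -2*(-4 + t) = 8 - 2*t)
D(p) = 4 (D(p) = 3 - 1/(-1) = 3 - 1*(-1) = 3 + 1 = 4)
y(C) = 13/8 (y(C) = 1 + (⅛)*5 = 1 + 5/8 = 13/8)
Y(Z, X) = -6 - 3*Z (Y(Z, X) = 6 - 3*(4 + Z) = 6 + (-12 - 3*Z) = -6 - 3*Z)
Y(y(-5), 26)/(-644) = (-6 - 3*13/8)/(-644) = (-6 - 39/8)*(-1/644) = -87/8*(-1/644) = 87/5152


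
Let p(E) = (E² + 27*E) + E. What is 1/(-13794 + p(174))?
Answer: 1/21354 ≈ 4.6830e-5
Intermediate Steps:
p(E) = E² + 28*E
1/(-13794 + p(174)) = 1/(-13794 + 174*(28 + 174)) = 1/(-13794 + 174*202) = 1/(-13794 + 35148) = 1/21354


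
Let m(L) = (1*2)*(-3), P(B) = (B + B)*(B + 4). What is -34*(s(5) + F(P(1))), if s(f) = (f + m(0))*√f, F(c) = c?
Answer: -340 + 34*√5 ≈ -263.97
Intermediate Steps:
P(B) = 2*B*(4 + B) (P(B) = (2*B)*(4 + B) = 2*B*(4 + B))
m(L) = -6 (m(L) = 2*(-3) = -6)
s(f) = √f*(-6 + f) (s(f) = (f - 6)*√f = (-6 + f)*√f = √f*(-6 + f))
-34*(s(5) + F(P(1))) = -34*(√5*(-6 + 5) + 2*1*(4 + 1)) = -34*(√5*(-1) + 2*1*5) = -34*(-√5 + 10) = -34*(10 - √5) = -340 + 34*√5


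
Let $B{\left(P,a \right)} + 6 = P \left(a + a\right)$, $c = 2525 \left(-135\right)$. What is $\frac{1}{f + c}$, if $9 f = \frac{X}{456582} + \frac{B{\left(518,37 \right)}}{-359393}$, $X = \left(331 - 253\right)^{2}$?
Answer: $- \frac{246138562089}{83902484904156995} \approx -2.9336 \cdot 10^{-6}$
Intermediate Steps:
$X = 6084$ ($X = 78^{2} = 6084$)
$c = -340875$
$B{\left(P,a \right)} = -6 + 2 P a$ ($B{\left(P,a \right)} = -6 + P \left(a + a\right) = -6 + P 2 a = -6 + 2 P a$)
$f = - \frac{2552069120}{246138562089}$ ($f = \frac{\frac{6084}{456582} + \frac{-6 + 2 \cdot 518 \cdot 37}{-359393}}{9} = \frac{6084 \cdot \frac{1}{456582} + \left(-6 + 38332\right) \left(- \frac{1}{359393}\right)}{9} = \frac{\frac{1014}{76097} + 38326 \left(- \frac{1}{359393}\right)}{9} = \frac{\frac{1014}{76097} - \frac{38326}{359393}}{9} = \frac{1}{9} \left(- \frac{2552069120}{27348729121}\right) = - \frac{2552069120}{246138562089} \approx -0.010368$)
$\frac{1}{f + c} = \frac{1}{- \frac{2552069120}{246138562089} - 340875} = \frac{1}{- \frac{83902484904156995}{246138562089}} = - \frac{246138562089}{83902484904156995}$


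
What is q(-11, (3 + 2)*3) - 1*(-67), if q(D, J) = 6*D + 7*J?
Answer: 106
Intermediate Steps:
q(-11, (3 + 2)*3) - 1*(-67) = (6*(-11) + 7*((3 + 2)*3)) - 1*(-67) = (-66 + 7*(5*3)) + 67 = (-66 + 7*15) + 67 = (-66 + 105) + 67 = 39 + 67 = 106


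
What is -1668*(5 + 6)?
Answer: -18348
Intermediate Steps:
-1668*(5 + 6) = -1668*11 = -417*44 = -18348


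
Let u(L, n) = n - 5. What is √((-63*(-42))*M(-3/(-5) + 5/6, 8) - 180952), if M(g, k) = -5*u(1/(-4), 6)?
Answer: I*√194182 ≈ 440.66*I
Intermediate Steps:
u(L, n) = -5 + n
M(g, k) = -5 (M(g, k) = -5*(-5 + 6) = -5*1 = -5)
√((-63*(-42))*M(-3/(-5) + 5/6, 8) - 180952) = √(-63*(-42)*(-5) - 180952) = √(2646*(-5) - 180952) = √(-13230 - 180952) = √(-194182) = I*√194182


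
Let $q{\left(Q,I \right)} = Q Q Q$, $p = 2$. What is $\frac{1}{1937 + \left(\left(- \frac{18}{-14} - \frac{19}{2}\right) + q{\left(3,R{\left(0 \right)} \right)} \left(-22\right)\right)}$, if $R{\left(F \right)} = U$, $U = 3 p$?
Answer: $\frac{14}{18687} \approx 0.00074918$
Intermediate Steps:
$U = 6$ ($U = 3 \cdot 2 = 6$)
$R{\left(F \right)} = 6$
$q{\left(Q,I \right)} = Q^{3}$ ($q{\left(Q,I \right)} = Q^{2} Q = Q^{3}$)
$\frac{1}{1937 + \left(\left(- \frac{18}{-14} - \frac{19}{2}\right) + q{\left(3,R{\left(0 \right)} \right)} \left(-22\right)\right)} = \frac{1}{1937 + \left(\left(- \frac{18}{-14} - \frac{19}{2}\right) + 3^{3} \left(-22\right)\right)} = \frac{1}{1937 + \left(\left(\left(-18\right) \left(- \frac{1}{14}\right) - \frac{19}{2}\right) + 27 \left(-22\right)\right)} = \frac{1}{1937 + \left(\left(\frac{9}{7} - \frac{19}{2}\right) - 594\right)} = \frac{1}{1937 - \frac{8431}{14}} = \frac{1}{\frac{18687}{14}} = \frac{14}{18687}$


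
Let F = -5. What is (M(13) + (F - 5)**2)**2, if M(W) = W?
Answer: 12769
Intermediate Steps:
(M(13) + (F - 5)**2)**2 = (13 + (-5 - 5)**2)**2 = (13 + (-10)**2)**2 = (13 + 100)**2 = 113**2 = 12769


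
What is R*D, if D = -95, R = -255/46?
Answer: 24225/46 ≈ 526.63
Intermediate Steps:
R = -255/46 (R = -255*1/46 = -255/46 ≈ -5.5435)
R*D = -255/46*(-95) = 24225/46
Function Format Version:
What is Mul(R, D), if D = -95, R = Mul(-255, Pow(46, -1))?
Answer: Rational(24225, 46) ≈ 526.63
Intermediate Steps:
R = Rational(-255, 46) (R = Mul(-255, Rational(1, 46)) = Rational(-255, 46) ≈ -5.5435)
Mul(R, D) = Mul(Rational(-255, 46), -95) = Rational(24225, 46)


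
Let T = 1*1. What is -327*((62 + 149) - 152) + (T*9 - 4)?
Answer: -19288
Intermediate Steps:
T = 1
-327*((62 + 149) - 152) + (T*9 - 4) = -327*((62 + 149) - 152) + (1*9 - 4) = -327*(211 - 152) + (9 - 4) = -327*59 + 5 = -19293 + 5 = -19288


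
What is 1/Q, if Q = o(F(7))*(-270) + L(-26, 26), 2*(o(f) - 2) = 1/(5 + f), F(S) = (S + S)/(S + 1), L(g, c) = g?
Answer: -1/586 ≈ -0.0017065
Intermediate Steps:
F(S) = 2*S/(1 + S) (F(S) = (2*S)/(1 + S) = 2*S/(1 + S))
o(f) = 2 + 1/(2*(5 + f))
Q = -586 (Q = ((21 + 4*(2*7/(1 + 7)))/(2*(5 + 2*7/(1 + 7))))*(-270) - 26 = ((21 + 4*(2*7/8))/(2*(5 + 2*7/8)))*(-270) - 26 = ((21 + 4*(2*7*(1/8)))/(2*(5 + 2*7*(1/8))))*(-270) - 26 = ((21 + 4*(7/4))/(2*(5 + 7/4)))*(-270) - 26 = ((21 + 7)/(2*(27/4)))*(-270) - 26 = ((1/2)*(4/27)*28)*(-270) - 26 = (56/27)*(-270) - 26 = -560 - 26 = -586)
1/Q = 1/(-586) = -1/586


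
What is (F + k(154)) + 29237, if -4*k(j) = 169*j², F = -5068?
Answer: -977832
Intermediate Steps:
k(j) = -169*j²/4
(F + k(154)) + 29237 = (-5068 - 169/4*154²) + 29237 = (-5068 - 169/4*23716) + 29237 = (-5068 - 1002001) + 29237 = -1007069 + 29237 = -977832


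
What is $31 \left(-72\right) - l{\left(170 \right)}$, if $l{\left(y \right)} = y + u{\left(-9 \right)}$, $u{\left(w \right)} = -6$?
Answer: $-2396$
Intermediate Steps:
$l{\left(y \right)} = -6 + y$ ($l{\left(y \right)} = y - 6 = -6 + y$)
$31 \left(-72\right) - l{\left(170 \right)} = 31 \left(-72\right) - \left(-6 + 170\right) = -2232 - 164 = -2396$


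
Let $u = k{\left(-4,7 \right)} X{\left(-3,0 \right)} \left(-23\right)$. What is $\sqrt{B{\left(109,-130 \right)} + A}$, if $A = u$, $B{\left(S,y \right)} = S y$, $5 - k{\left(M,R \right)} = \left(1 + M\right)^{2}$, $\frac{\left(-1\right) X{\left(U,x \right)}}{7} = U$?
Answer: $i \sqrt{12238} \approx 110.63 i$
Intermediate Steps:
$X{\left(U,x \right)} = - 7 U$
$k{\left(M,R \right)} = 5 - \left(1 + M\right)^{2}$
$u = 1932$ ($u = \left(5 - \left(1 - 4\right)^{2}\right) \left(\left(-7\right) \left(-3\right)\right) \left(-23\right) = \left(5 - \left(-3\right)^{2}\right) 21 \left(-23\right) = \left(5 - 9\right) 21 \left(-23\right) = \left(-4\right) 21 \left(-23\right) = \left(-84\right) \left(-23\right) = 1932$)
$A = 1932$
$\sqrt{B{\left(109,-130 \right)} + A} = \sqrt{109 \left(-130\right) + 1932} = \sqrt{-14170 + 1932} = \sqrt{-12238} = i \sqrt{12238}$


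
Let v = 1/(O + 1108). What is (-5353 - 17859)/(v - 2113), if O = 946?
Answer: 47677448/4340101 ≈ 10.985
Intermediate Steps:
v = 1/2054 (v = 1/(946 + 1108) = 1/2054 ≈ 0.00048685)
(-5353 - 17859)/(v - 2113) = (-5353 - 17859)/(1/2054 - 2113) = -23212/(-4340101/2054) = -23212*(-2054/4340101) = 47677448/4340101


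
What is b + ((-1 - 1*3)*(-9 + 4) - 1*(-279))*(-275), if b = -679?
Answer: -82904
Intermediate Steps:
b + ((-1 - 1*3)*(-9 + 4) - 1*(-279))*(-275) = -679 + ((-1 - 1*3)*(-9 + 4) - 1*(-279))*(-275) = -679 + ((-1 - 3)*(-5) + 279)*(-275) = -679 + (-4*(-5) + 279)*(-275) = -679 + (20 + 279)*(-275) = -679 + 299*(-275) = -679 - 82225 = -82904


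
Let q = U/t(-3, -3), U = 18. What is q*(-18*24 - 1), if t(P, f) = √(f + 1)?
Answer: 3897*I*√2 ≈ 5511.2*I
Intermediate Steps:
t(P, f) = √(1 + f)
q = -9*I*√2 (q = 18/(√(1 - 3)) = 18/(√(-2)) = 18/((I*√2)) = 18*(-I*√2/2) = -9*I*√2 ≈ -12.728*I)
q*(-18*24 - 1) = (-9*I*√2)*(-18*24 - 1) = (-9*I*√2)*(-432 - 1) = -9*I*√2*(-433) = 3897*I*√2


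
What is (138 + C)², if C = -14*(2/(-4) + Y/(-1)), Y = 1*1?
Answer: 25281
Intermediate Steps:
Y = 1
C = 21 (C = -14*(2/(-4) + 1/(-1)) = -14*(2*(-¼) + 1*(-1)) = -14*(-½ - 1) = -14*(-3/2) = 21)
(138 + C)² = (138 + 21)² = 159² = 25281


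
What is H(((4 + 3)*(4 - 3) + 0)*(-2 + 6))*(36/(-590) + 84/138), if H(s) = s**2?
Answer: 2913344/6785 ≈ 429.38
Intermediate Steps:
H(((4 + 3)*(4 - 3) + 0)*(-2 + 6))*(36/(-590) + 84/138) = (((4 + 3)*(4 - 3) + 0)*(-2 + 6))**2*(36/(-590) + 84/138) = ((7*1 + 0)*4)**2*(36*(-1/590) + 84*(1/138)) = ((7 + 0)*4)**2*(-18/295 + 14/23) = (7*4)**2*(3716/6785) = 28**2*(3716/6785) = 784*(3716/6785) = 2913344/6785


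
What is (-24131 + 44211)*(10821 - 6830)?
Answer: 80139280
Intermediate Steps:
(-24131 + 44211)*(10821 - 6830) = 20080*3991 = 80139280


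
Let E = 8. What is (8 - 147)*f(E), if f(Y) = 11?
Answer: -1529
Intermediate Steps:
(8 - 147)*f(E) = (8 - 147)*11 = -139*11 = -1529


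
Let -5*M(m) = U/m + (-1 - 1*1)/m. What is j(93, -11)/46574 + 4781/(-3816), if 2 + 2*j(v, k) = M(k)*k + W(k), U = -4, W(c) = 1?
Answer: -556674781/444315960 ≈ -1.2529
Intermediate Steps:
M(m) = 6/(5*m) (M(m) = -(-4/m + (-1 - 1*1)/m)/5 = -(-4/m + (-1 - 1)/m)/5 = -(-4/m - 2/m)/5 = -(-6)/(5*m) = 6/(5*m))
j(v, k) = ⅒ (j(v, k) = -1 + ((6/(5*k))*k + 1)/2 = -1 + (6/5 + 1)/2 = -1 + (½)*(11/5) = -1 + 11/10 = ⅒)
j(93, -11)/46574 + 4781/(-3816) = (⅒)/46574 + 4781/(-3816) = (⅒)*(1/46574) + 4781*(-1/3816) = 1/465740 - 4781/3816 = -556674781/444315960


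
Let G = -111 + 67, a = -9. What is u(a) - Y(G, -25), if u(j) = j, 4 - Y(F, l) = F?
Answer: -57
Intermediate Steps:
G = -44
Y(F, l) = 4 - F
u(a) - Y(G, -25) = -9 - (4 - 1*(-44)) = -9 - (4 + 44) = -9 - 1*48 = -9 - 48 = -57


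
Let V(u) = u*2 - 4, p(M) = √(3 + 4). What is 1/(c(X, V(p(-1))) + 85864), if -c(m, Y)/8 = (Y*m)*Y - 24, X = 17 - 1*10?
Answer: 10449/872750344 - 14*√7/109093793 ≈ 1.1633e-5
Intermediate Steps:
p(M) = √7
X = 7 (X = 17 - 10 = 7)
V(u) = -4 + 2*u (V(u) = 2*u - 4 = -4 + 2*u)
c(m, Y) = 192 - 8*m*Y² (c(m, Y) = -8*((Y*m)*Y - 24) = -8*(m*Y² - 24) = -8*(-24 + m*Y²) = 192 - 8*m*Y²)
1/(c(X, V(p(-1))) + 85864) = 1/((192 - 8*7*(-4 + 2*√7)²) + 85864) = 1/((192 - 56*(-4 + 2*√7)²) + 85864) = 1/(86056 - 56*(-4 + 2*√7)²)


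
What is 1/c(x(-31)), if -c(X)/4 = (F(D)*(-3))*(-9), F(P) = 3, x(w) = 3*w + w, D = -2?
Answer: -1/324 ≈ -0.0030864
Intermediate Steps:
x(w) = 4*w
c(X) = -324 (c(X) = -4*3*(-3)*(-9) = -(-36)*(-9) = -4*81 = -324)
1/c(x(-31)) = 1/(-324) = -1/324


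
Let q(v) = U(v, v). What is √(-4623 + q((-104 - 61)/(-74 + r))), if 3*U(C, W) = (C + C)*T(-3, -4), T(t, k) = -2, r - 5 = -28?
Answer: I*√43519147/97 ≈ 68.009*I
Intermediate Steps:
r = -23 (r = 5 - 28 = -23)
U(C, W) = -4*C/3 (U(C, W) = ((C + C)*(-2))/3 = ((2*C)*(-2))/3 = (-4*C)/3 = -4*C/3)
q(v) = -4*v/3
√(-4623 + q((-104 - 61)/(-74 + r))) = √(-4623 - 4*(-104 - 61)/(3*(-74 - 23))) = √(-4623 - (-220)/(-97)) = √(-4623 - (-220)*(-1)/97) = √(-4623 - 4/3*165/97) = √(-4623 - 220/97) = √(-448651/97) = I*√43519147/97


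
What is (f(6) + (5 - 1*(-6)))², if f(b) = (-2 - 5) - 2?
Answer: 4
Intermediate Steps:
f(b) = -9 (f(b) = -7 - 2 = -9)
(f(6) + (5 - 1*(-6)))² = (-9 + (5 - 1*(-6)))² = (-9 + (5 + 6))² = (-9 + 11)² = 2² = 4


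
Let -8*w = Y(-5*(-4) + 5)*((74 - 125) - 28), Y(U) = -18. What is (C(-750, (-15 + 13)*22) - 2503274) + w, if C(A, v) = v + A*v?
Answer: -9881983/4 ≈ -2.4705e+6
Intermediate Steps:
w = -711/4 (w = -(-9)*((74 - 125) - 28)/4 = -(-9)*(-51 - 28)/4 = -(-9)*(-79)/4 = -⅛*1422 = -711/4 ≈ -177.75)
(C(-750, (-15 + 13)*22) - 2503274) + w = (((-15 + 13)*22)*(1 - 750) - 2503274) - 711/4 = (-2*22*(-749) - 2503274) - 711/4 = (-44*(-749) - 2503274) - 711/4 = (32956 - 2503274) - 711/4 = -2470318 - 711/4 = -9881983/4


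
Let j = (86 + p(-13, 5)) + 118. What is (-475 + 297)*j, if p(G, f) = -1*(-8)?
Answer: -37736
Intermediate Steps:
p(G, f) = 8
j = 212 (j = (86 + 8) + 118 = 94 + 118 = 212)
(-475 + 297)*j = (-475 + 297)*212 = -178*212 = -37736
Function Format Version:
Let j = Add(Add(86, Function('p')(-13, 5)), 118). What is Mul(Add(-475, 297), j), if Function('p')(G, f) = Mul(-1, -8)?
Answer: -37736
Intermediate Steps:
Function('p')(G, f) = 8
j = 212 (j = Add(Add(86, 8), 118) = Add(94, 118) = 212)
Mul(Add(-475, 297), j) = Mul(Add(-475, 297), 212) = Mul(-178, 212) = -37736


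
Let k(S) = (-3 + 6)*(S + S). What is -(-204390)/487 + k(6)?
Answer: 221922/487 ≈ 455.69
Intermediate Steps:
k(S) = 6*S (k(S) = 3*(2*S) = 6*S)
-(-204390)/487 + k(6) = -(-204390)/487 + 6*6 = -(-204390)/487 + 36 = -1514*(-135/487) + 36 = 204390/487 + 36 = 221922/487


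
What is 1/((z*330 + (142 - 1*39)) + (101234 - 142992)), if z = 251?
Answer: 1/41175 ≈ 2.4287e-5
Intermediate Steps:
1/((z*330 + (142 - 1*39)) + (101234 - 142992)) = 1/((251*330 + (142 - 1*39)) + (101234 - 142992)) = 1/((82830 + (142 - 39)) - 41758) = 1/((82830 + 103) - 41758) = 1/(82933 - 41758) = 1/41175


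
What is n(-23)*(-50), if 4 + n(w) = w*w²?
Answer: 608550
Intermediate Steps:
n(w) = -4 + w³ (n(w) = -4 + w*w² = -4 + w³)
n(-23)*(-50) = (-4 + (-23)³)*(-50) = (-4 - 12167)*(-50) = -12171*(-50) = 608550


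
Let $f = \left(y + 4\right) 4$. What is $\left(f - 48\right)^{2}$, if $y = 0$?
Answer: $1024$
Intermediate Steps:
$f = 16$ ($f = \left(0 + 4\right) 4 = 4 \cdot 4 = 16$)
$\left(f - 48\right)^{2} = \left(16 - 48\right)^{2} = \left(-32\right)^{2} = 1024$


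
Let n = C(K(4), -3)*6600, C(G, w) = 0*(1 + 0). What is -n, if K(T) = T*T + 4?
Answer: 0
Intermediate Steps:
K(T) = 4 + T² (K(T) = T² + 4 = 4 + T²)
C(G, w) = 0 (C(G, w) = 0*1 = 0)
n = 0 (n = 0*6600 = 0)
-n = -1*0 = 0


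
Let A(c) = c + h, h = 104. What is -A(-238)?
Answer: 134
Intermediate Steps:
A(c) = 104 + c (A(c) = c + 104 = 104 + c)
-A(-238) = -(104 - 238) = -1*(-134) = 134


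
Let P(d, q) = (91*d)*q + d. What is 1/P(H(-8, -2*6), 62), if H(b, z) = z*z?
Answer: 1/812592 ≈ 1.2306e-6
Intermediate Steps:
H(b, z) = z²
P(d, q) = d + 91*d*q (P(d, q) = 91*d*q + d = d + 91*d*q)
1/P(H(-8, -2*6), 62) = 1/((-2*6)²*(1 + 91*62)) = 1/((-12)²*(1 + 5642)) = 1/(144*5643) = 1/812592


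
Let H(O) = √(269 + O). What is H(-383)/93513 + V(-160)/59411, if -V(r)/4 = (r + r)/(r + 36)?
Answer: -320/1841741 + I*√114/93513 ≈ -0.00017375 + 0.00011418*I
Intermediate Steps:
V(r) = -8*r/(36 + r) (V(r) = -4*(r + r)/(r + 36) = -4*2*r/(36 + r) = -8*r/(36 + r))
H(-383)/93513 + V(-160)/59411 = √(269 - 383)/93513 - 8*(-160)/(36 - 160)/59411 = √(-114)*(1/93513) - 8*(-160)/(-124)*(1/59411) = (I*√114)*(1/93513) - 8*(-160)*(-1/124)*(1/59411) = I*√114/93513 - 320/31*1/59411 = I*√114/93513 - 320/1841741 = -320/1841741 + I*√114/93513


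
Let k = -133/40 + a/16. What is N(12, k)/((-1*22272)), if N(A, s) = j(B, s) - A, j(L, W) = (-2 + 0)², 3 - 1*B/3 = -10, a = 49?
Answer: 1/2784 ≈ 0.00035920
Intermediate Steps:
B = 39 (B = 9 - 3*(-10) = 9 + 30 = 39)
j(L, W) = 4 (j(L, W) = (-2)² = 4)
k = -21/80 (k = -133/40 + 49/16 = -21/80 ≈ -0.26250)
N(A, s) = 4 - A
N(12, k)/((-1*22272)) = (4 - 1*12)/((-1*22272)) = (4 - 12)/(-22272) = -8*(-1/22272) = 1/2784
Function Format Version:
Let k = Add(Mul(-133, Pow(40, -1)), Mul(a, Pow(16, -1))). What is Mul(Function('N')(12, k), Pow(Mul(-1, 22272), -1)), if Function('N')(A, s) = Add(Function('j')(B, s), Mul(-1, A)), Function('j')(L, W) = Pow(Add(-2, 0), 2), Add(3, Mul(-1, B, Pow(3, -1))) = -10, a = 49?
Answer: Rational(1, 2784) ≈ 0.00035920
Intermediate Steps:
B = 39 (B = Add(9, Mul(-3, -10)) = Add(9, 30) = 39)
Function('j')(L, W) = 4 (Function('j')(L, W) = Pow(-2, 2) = 4)
k = Rational(-21, 80) (k = Add(Mul(-133, Pow(40, -1)), Mul(49, Pow(16, -1))) = Add(Mul(-133, Rational(1, 40)), Mul(49, Rational(1, 16))) = Add(Rational(-133, 40), Rational(49, 16)) = Rational(-21, 80) ≈ -0.26250)
Function('N')(A, s) = Add(4, Mul(-1, A))
Mul(Function('N')(12, k), Pow(Mul(-1, 22272), -1)) = Mul(Add(4, Mul(-1, 12)), Pow(Mul(-1, 22272), -1)) = Mul(Add(4, -12), Pow(-22272, -1)) = Mul(-8, Rational(-1, 22272)) = Rational(1, 2784)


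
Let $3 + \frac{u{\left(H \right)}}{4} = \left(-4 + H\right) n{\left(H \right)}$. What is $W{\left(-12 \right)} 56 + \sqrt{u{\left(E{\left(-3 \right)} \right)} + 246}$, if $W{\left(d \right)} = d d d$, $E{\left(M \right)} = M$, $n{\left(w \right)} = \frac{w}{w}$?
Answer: $-96768 + \sqrt{206} \approx -96754.0$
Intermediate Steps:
$n{\left(w \right)} = 1$
$W{\left(d \right)} = d^{3}$ ($W{\left(d \right)} = d^{2} d = d^{3}$)
$u{\left(H \right)} = -28 + 4 H$ ($u{\left(H \right)} = -12 + 4 \left(-4 + H\right) 1 = -12 + 4 \left(-4 + H\right) = -12 + \left(-16 + 4 H\right) = -28 + 4 H$)
$W{\left(-12 \right)} 56 + \sqrt{u{\left(E{\left(-3 \right)} \right)} + 246} = \left(-12\right)^{3} \cdot 56 + \sqrt{\left(-28 + 4 \left(-3\right)\right) + 246} = \left(-1728\right) 56 + \sqrt{\left(-28 - 12\right) + 246} = -96768 + \sqrt{-40 + 246} = -96768 + \sqrt{206}$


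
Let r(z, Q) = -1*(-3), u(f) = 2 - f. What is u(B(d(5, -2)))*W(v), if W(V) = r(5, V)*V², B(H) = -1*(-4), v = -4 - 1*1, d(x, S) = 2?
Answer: -150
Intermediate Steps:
v = -5 (v = -4 - 1 = -5)
B(H) = 4
r(z, Q) = 3
W(V) = 3*V²
u(B(d(5, -2)))*W(v) = (2 - 1*4)*(3*(-5)²) = (2 - 4)*(3*25) = -2*75 = -150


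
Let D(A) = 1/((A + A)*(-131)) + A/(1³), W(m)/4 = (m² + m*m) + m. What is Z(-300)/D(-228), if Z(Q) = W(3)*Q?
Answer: 1505347200/13619807 ≈ 110.53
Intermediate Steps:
W(m) = 4*m + 8*m² (W(m) = 4*((m² + m*m) + m) = 4*((m² + m²) + m) = 4*(2*m² + m) = 4*(m + 2*m²) = 4*m + 8*m²)
D(A) = A - 1/(262*A) (D(A) = -1/131/(2*A) + A/1 = (1/(2*A))*(-1/131) + A*1 = -1/(262*A) + A = A - 1/(262*A))
Z(Q) = 84*Q (Z(Q) = (4*3*(1 + 2*3))*Q = (4*3*(1 + 6))*Q = (4*3*7)*Q = 84*Q)
Z(-300)/D(-228) = (84*(-300))/(-228 - 1/262/(-228)) = -25200/(-228 - 1/262*(-1/228)) = -25200/(-228 + 1/59736) = -25200/(-13619807/59736) = -25200*(-59736/13619807) = 1505347200/13619807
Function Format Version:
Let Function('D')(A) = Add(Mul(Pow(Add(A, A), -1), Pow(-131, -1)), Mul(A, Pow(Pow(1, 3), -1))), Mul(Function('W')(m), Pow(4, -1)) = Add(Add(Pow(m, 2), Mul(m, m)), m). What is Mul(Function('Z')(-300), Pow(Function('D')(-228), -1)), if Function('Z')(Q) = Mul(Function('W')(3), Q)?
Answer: Rational(1505347200, 13619807) ≈ 110.53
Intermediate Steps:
Function('W')(m) = Add(Mul(4, m), Mul(8, Pow(m, 2))) (Function('W')(m) = Mul(4, Add(Add(Pow(m, 2), Mul(m, m)), m)) = Mul(4, Add(Add(Pow(m, 2), Pow(m, 2)), m)) = Mul(4, Add(Mul(2, Pow(m, 2)), m)) = Mul(4, Add(m, Mul(2, Pow(m, 2)))) = Add(Mul(4, m), Mul(8, Pow(m, 2))))
Function('D')(A) = Add(A, Mul(Rational(-1, 262), Pow(A, -1))) (Function('D')(A) = Add(Mul(Pow(Mul(2, A), -1), Rational(-1, 131)), Mul(A, Pow(1, -1))) = Add(Mul(Mul(Rational(1, 2), Pow(A, -1)), Rational(-1, 131)), Mul(A, 1)) = Add(Mul(Rational(-1, 262), Pow(A, -1)), A) = Add(A, Mul(Rational(-1, 262), Pow(A, -1))))
Function('Z')(Q) = Mul(84, Q) (Function('Z')(Q) = Mul(Mul(4, 3, Add(1, Mul(2, 3))), Q) = Mul(Mul(4, 3, Add(1, 6)), Q) = Mul(Mul(4, 3, 7), Q) = Mul(84, Q))
Mul(Function('Z')(-300), Pow(Function('D')(-228), -1)) = Mul(Mul(84, -300), Pow(Add(-228, Mul(Rational(-1, 262), Pow(-228, -1))), -1)) = Mul(-25200, Pow(Add(-228, Mul(Rational(-1, 262), Rational(-1, 228))), -1)) = Mul(-25200, Pow(Add(-228, Rational(1, 59736)), -1)) = Mul(-25200, Pow(Rational(-13619807, 59736), -1)) = Mul(-25200, Rational(-59736, 13619807)) = Rational(1505347200, 13619807)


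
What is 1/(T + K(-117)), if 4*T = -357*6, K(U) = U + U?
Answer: -2/1539 ≈ -0.0012995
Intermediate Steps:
K(U) = 2*U
T = -1071/2 (T = (-357*6)/4 = (-17*126)/4 = (¼)*(-2142) = -1071/2 ≈ -535.50)
1/(T + K(-117)) = 1/(-1071/2 + 2*(-117)) = 1/(-1071/2 - 234) = 1/(-1539/2) = -2/1539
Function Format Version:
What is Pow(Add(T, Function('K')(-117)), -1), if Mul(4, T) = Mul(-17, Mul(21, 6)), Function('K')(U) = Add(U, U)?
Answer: Rational(-2, 1539) ≈ -0.0012995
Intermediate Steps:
Function('K')(U) = Mul(2, U)
T = Rational(-1071, 2) (T = Mul(Rational(1, 4), Mul(-17, Mul(21, 6))) = Mul(Rational(1, 4), Mul(-17, 126)) = Mul(Rational(1, 4), -2142) = Rational(-1071, 2) ≈ -535.50)
Pow(Add(T, Function('K')(-117)), -1) = Pow(Add(Rational(-1071, 2), Mul(2, -117)), -1) = Pow(Add(Rational(-1071, 2), -234), -1) = Pow(Rational(-1539, 2), -1) = Rational(-2, 1539)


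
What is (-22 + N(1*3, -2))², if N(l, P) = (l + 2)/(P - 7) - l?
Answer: 52900/81 ≈ 653.09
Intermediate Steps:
N(l, P) = -l + (2 + l)/(-7 + P) (N(l, P) = (2 + l)/(-7 + P) - l = -l + (2 + l)/(-7 + P))
(-22 + N(1*3, -2))² = (-22 + (2 + 8*(1*3) - 1*(-2)*1*3)/(-7 - 2))² = (-22 + (2 + 8*3 - 1*(-2)*3)/(-9))² = (-22 - (2 + 24 + 6)/9)² = (-22 - ⅑*32)² = (-22 - 32/9)² = (-230/9)² = 52900/81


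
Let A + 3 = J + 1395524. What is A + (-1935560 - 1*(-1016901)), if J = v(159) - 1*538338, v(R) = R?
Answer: -61317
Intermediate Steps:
J = -538179 (J = 159 - 1*538338 = 159 - 538338 = -538179)
A = 857342 (A = -3 + (-538179 + 1395524) = -3 + 857345 = 857342)
A + (-1935560 - 1*(-1016901)) = 857342 + (-1935560 - 1*(-1016901)) = 857342 + (-1935560 + 1016901) = 857342 - 918659 = -61317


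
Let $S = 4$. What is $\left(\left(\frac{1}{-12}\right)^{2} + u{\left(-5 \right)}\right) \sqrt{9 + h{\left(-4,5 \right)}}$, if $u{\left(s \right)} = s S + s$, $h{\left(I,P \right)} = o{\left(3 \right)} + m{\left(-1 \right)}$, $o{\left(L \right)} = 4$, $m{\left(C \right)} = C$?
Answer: $- \frac{3599 \sqrt{3}}{72} \approx -86.578$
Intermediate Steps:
$h{\left(I,P \right)} = 3$ ($h{\left(I,P \right)} = 4 - 1 = 3$)
$u{\left(s \right)} = 5 s$ ($u{\left(s \right)} = s 4 + s = 4 s + s = 5 s$)
$\left(\left(\frac{1}{-12}\right)^{2} + u{\left(-5 \right)}\right) \sqrt{9 + h{\left(-4,5 \right)}} = \left(\left(\frac{1}{-12}\right)^{2} + 5 \left(-5\right)\right) \sqrt{9 + 3} = \left(\left(- \frac{1}{12}\right)^{2} - 25\right) \sqrt{12} = \left(\frac{1}{144} - 25\right) 2 \sqrt{3} = - \frac{3599 \cdot 2 \sqrt{3}}{144} = - \frac{3599 \sqrt{3}}{72}$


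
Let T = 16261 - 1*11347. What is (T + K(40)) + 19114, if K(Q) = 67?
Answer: 24095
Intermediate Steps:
T = 4914 (T = 16261 - 11347 = 4914)
(T + K(40)) + 19114 = (4914 + 67) + 19114 = 4981 + 19114 = 24095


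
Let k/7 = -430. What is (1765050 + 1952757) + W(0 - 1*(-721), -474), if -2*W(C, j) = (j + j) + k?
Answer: 3719786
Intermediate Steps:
k = -3010 (k = 7*(-430) = -3010)
W(C, j) = 1505 - j (W(C, j) = -((j + j) - 3010)/2 = -(2*j - 3010)/2 = -(-3010 + 2*j)/2 = 1505 - j)
(1765050 + 1952757) + W(0 - 1*(-721), -474) = (1765050 + 1952757) + (1505 - 1*(-474)) = 3717807 + (1505 + 474) = 3717807 + 1979 = 3719786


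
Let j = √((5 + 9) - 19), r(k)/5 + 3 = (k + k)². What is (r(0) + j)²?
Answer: (15 - I*√5)² ≈ 220.0 - 67.082*I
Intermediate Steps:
r(k) = -15 + 20*k² (r(k) = -15 + 5*(k + k)² = -15 + 5*(2*k)² = -15 + 5*(4*k²) = -15 + 20*k²)
j = I*√5 (j = √(14 - 19) = √(-5) = I*√5 ≈ 2.2361*I)
(r(0) + j)² = ((-15 + 20*0²) + I*√5)² = ((-15 + 20*0) + I*√5)² = ((-15 + 0) + I*√5)² = (-15 + I*√5)²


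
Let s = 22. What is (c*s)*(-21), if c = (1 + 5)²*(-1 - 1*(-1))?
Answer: 0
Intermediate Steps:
c = 0 (c = 6²*(-1 + 1) = 36*0 = 0)
(c*s)*(-21) = (0*22)*(-21) = 0*(-21) = 0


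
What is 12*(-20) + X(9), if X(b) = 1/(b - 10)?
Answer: -241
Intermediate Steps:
X(b) = 1/(-10 + b)
12*(-20) + X(9) = 12*(-20) + 1/(-10 + 9) = -240 + 1/(-1) = -240 - 1 = -241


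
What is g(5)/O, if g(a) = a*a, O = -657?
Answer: -25/657 ≈ -0.038052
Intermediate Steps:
g(a) = a²
g(5)/O = 5²/(-657) = 25*(-1/657) = -25/657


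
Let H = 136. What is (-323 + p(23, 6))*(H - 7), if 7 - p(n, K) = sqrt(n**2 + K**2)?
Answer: -40764 - 129*sqrt(565) ≈ -43830.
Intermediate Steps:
p(n, K) = 7 - sqrt(K**2 + n**2) (p(n, K) = 7 - sqrt(n**2 + K**2) = 7 - sqrt(K**2 + n**2))
(-323 + p(23, 6))*(H - 7) = (-323 + (7 - sqrt(6**2 + 23**2)))*(136 - 7) = (-323 + (7 - sqrt(36 + 529)))*129 = (-323 + (7 - sqrt(565)))*129 = (-316 - sqrt(565))*129 = -40764 - 129*sqrt(565)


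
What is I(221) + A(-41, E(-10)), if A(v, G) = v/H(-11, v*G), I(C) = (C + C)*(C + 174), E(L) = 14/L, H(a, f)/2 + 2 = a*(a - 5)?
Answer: 60757279/348 ≈ 1.7459e+5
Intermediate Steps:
H(a, f) = -4 + 2*a*(-5 + a) (H(a, f) = -4 + 2*(a*(a - 5)) = -4 + 2*(a*(-5 + a)) = -4 + 2*a*(-5 + a))
I(C) = 2*C*(174 + C) (I(C) = (2*C)*(174 + C) = 2*C*(174 + C))
A(v, G) = v/348 (A(v, G) = v/(-4 - 10*(-11) + 2*(-11)²) = v/(-4 + 110 + 2*121) = v/(-4 + 110 + 242) = v/348)
I(221) + A(-41, E(-10)) = 2*221*(174 + 221) + (1/348)*(-41) = 2*221*395 - 41/348 = 174590 - 41/348 = 60757279/348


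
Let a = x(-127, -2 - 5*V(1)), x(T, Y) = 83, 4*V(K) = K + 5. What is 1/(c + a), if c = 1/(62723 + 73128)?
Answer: 135851/11275634 ≈ 0.012048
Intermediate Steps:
V(K) = 5/4 + K/4 (V(K) = (K + 5)/4 = (5 + K)/4 = 5/4 + K/4)
c = 1/135851 ≈ 7.3610e-6
a = 83
1/(c + a) = 1/(1/135851 + 83) = 1/(11275634/135851) = 135851/11275634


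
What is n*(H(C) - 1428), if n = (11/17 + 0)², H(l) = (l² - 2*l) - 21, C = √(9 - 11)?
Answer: -175571/289 - 242*I*√2/289 ≈ -607.51 - 1.1842*I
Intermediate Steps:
C = I*√2 (C = √(-2) = I*√2 ≈ 1.4142*I)
H(l) = -21 + l² - 2*l
n = 121/289 (n = (11*(1/17) + 0)² = (11/17 + 0)² = (11/17)² = 121/289 ≈ 0.41868)
n*(H(C) - 1428) = 121*((-21 + (I*√2)² - 2*I*√2) - 1428)/289 = 121*((-21 - 2 - 2*I*√2) - 1428)/289 = 121*((-23 - 2*I*√2) - 1428)/289 = 121*(-1451 - 2*I*√2)/289 = -175571/289 - 242*I*√2/289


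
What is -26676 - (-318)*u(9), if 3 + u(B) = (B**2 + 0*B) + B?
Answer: 990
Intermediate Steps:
u(B) = -3 + B + B**2 (u(B) = -3 + ((B**2 + 0*B) + B) = -3 + ((B**2 + 0) + B) = -3 + (B**2 + B) = -3 + (B + B**2) = -3 + B + B**2)
-26676 - (-318)*u(9) = -26676 - (-318)*(-3 + 9 + 9**2) = -26676 - (-318)*(-3 + 9 + 81) = -26676 - (-318)*87 = -26676 - 1*(-27666) = -26676 + 27666 = 990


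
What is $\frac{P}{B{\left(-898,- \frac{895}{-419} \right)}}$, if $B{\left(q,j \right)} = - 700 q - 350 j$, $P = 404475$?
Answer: $\frac{2259667}{3507602} \approx 0.64422$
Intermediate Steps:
$\frac{P}{B{\left(-898,- \frac{895}{-419} \right)}} = \frac{404475}{\left(-700\right) \left(-898\right) - 350 \left(- \frac{895}{-419}\right)} = \frac{404475}{628600 - 350 \left(\left(-895\right) \left(- \frac{1}{419}\right)\right)} = \frac{404475}{628600 - \frac{313250}{419}} = \frac{404475}{\frac{263070150}{419}} = 404475 \cdot \frac{419}{263070150} = \frac{2259667}{3507602}$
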